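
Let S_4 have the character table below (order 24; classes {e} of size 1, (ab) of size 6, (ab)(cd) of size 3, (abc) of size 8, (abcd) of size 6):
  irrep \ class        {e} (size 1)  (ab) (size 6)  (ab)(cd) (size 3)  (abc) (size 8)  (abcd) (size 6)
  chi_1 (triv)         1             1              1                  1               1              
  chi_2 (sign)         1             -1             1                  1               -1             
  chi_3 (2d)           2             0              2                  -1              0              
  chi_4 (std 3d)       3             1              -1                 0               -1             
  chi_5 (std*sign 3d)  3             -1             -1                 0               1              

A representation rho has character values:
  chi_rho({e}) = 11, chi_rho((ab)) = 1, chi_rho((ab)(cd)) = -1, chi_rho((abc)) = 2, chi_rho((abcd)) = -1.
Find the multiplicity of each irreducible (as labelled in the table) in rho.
Multiplicities: chi_1: 1, chi_2: 1, chi_3: 0, chi_4: 2, chi_5: 1.

Derivation: Use <chi_rho, chi> = (1/|G|) sum_C |C| * chi_rho(C) * conj(chi(C)) with |G| = 24 for each irreducible chi in the table:
  <chi_rho, chi_1> = (1/24)[1*(11)*conj(1) + 6*(1)*conj(1) + 3*(-1)*conj(1) + 8*(2)*conj(1) + 6*(-1)*conj(1)]
      = (1/24)[(11) + (6) + (-3) + (16) + (-6)] = 24/24 = 1
  <chi_rho, chi_2> = (1/24)[1*(11)*conj(1) + 6*(1)*conj(-1) + 3*(-1)*conj(1) + 8*(2)*conj(1) + 6*(-1)*conj(-1)]
      = (1/24)[(11) + (-6) + (-3) + (16) + (6)] = 24/24 = 1
  <chi_rho, chi_3> = (1/24)[1*(11)*conj(2) + 6*(1)*conj(0) + 3*(-1)*conj(2) + 8*(2)*conj(-1) + 6*(-1)*conj(0)]
      = (1/24)[(22) + (0) + (-6) + (-16) + (0)] = 0/24 = 0
  <chi_rho, chi_4> = (1/24)[1*(11)*conj(3) + 6*(1)*conj(1) + 3*(-1)*conj(-1) + 8*(2)*conj(0) + 6*(-1)*conj(-1)]
      = (1/24)[(33) + (6) + (3) + (0) + (6)] = 48/24 = 2
  <chi_rho, chi_5> = (1/24)[1*(11)*conj(3) + 6*(1)*conj(-1) + 3*(-1)*conj(-1) + 8*(2)*conj(0) + 6*(-1)*conj(1)]
      = (1/24)[(33) + (-6) + (3) + (0) + (-6)] = 24/24 = 1
Dimension check: dim(rho) = sum (mult * dim) = 1*1 + 1*1 + 0*2 + 2*3 + 1*3 = 11 = chi_rho(e) = 11.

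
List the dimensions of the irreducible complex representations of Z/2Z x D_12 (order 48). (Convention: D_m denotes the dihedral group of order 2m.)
Dimensions: 1, 1, 1, 1, 1, 1, 1, 1, 2, 2, 2, 2, 2, 2, 2, 2, 2, 2

Derivation: There are 18 irreducibles (= number of conjugacy classes). Their dimensions d_i satisfy sum d_i^2 = |G| = 48: 1 + 1 + 1 + 1 + 1 + 1 + 1 + 1 + 4 + 4 + 4 + 4 + 4 + 4 + 4 + 4 + 4 + 4 = 48. (For the product with Z/2Z: each of the 2 1-dim characters of Z/2Z tensors with each irrep of D_12, giving 2 copies of each D_12-dimension.)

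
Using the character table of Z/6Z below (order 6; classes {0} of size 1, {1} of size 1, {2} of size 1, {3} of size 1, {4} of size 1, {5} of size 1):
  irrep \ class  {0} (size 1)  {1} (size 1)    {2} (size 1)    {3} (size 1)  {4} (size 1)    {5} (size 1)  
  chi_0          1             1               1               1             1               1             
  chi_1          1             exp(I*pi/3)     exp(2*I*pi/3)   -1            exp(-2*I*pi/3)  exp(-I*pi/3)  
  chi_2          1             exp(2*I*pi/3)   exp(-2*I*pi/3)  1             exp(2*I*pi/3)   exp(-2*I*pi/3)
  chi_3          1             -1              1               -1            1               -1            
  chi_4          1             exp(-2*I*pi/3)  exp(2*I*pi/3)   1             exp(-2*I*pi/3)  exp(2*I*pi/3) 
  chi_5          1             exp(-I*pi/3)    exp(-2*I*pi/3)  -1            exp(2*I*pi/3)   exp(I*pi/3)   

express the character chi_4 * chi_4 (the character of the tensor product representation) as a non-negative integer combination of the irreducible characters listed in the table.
chi_4 tensor chi_4 = chi_2 (all other irreducibles have multiplicity 0).

Details: The character of a tensor product is the pointwise product (chi_4 * chi_4)(C) = chi_4(C) * chi_4(C):
  {0}: (1)*(1), {1}: (exp(-2*I*pi/3))*(exp(-2*I*pi/3)), {2}: (exp(2*I*pi/3))*(exp(2*I*pi/3)), {3}: (1)*(1), {4}: (exp(-2*I*pi/3))*(exp(-2*I*pi/3)), {5}: (exp(2*I*pi/3))*(exp(2*I*pi/3))
so (chi_4 * chi_4) takes values
  {0} -> 1, {1} -> exp(2*I*pi/3), {2} -> exp(-2*I*pi/3), {3} -> 1, {4} -> exp(2*I*pi/3), {5} -> exp(-2*I*pi/3).
Now take the inner product of this character with each irreducible chi from the table, <chi_4*chi_4, chi> = (1/6) sum_C |C| (chi_4*chi_4)(C) conj(chi(C)):
  <chi_4*chi_4, chi_0> = (1/6)[1*(1)*conj(1) + 1*(exp(2*I*pi/3))*conj(1) + 1*(exp(-2*I*pi/3))*conj(1) + 1*(1)*conj(1) + 1*(exp(2*I*pi/3))*conj(1) + 1*(exp(-2*I*pi/3))*conj(1)]
      = (1/6)[(1) + (exp(2*I*pi/3)) + (exp(-2*I*pi/3)) + (1) + (exp(2*I*pi/3)) + (exp(-2*I*pi/3))] = 0/6 = 0
  <chi_4*chi_4, chi_1> = (1/6)[1*(1)*conj(1) + 1*(exp(2*I*pi/3))*conj(exp(I*pi/3)) + 1*(exp(-2*I*pi/3))*conj(exp(2*I*pi/3)) + 1*(1)*conj(-1) + 1*(exp(2*I*pi/3))*conj(exp(-2*I*pi/3)) + 1*(exp(-2*I*pi/3))*conj(exp(-I*pi/3))]
      = (1/6)[(1) + (exp(I*pi/3)) + (exp(2*I*pi/3)) + (-1) + (exp(-2*I*pi/3)) + (exp(-I*pi/3))] = 0/6 = 0
  <chi_4*chi_4, chi_2> = (1/6)[1*(1)*conj(1) + 1*(exp(2*I*pi/3))*conj(exp(2*I*pi/3)) + 1*(exp(-2*I*pi/3))*conj(exp(-2*I*pi/3)) + 1*(1)*conj(1) + 1*(exp(2*I*pi/3))*conj(exp(2*I*pi/3)) + 1*(exp(-2*I*pi/3))*conj(exp(-2*I*pi/3))]
      = (1/6)[(1) + (1) + (1) + (1) + (1) + (1)] = 6/6 = 1
  <chi_4*chi_4, chi_3> = (1/6)[1*(1)*conj(1) + 1*(exp(2*I*pi/3))*conj(-1) + 1*(exp(-2*I*pi/3))*conj(1) + 1*(1)*conj(-1) + 1*(exp(2*I*pi/3))*conj(1) + 1*(exp(-2*I*pi/3))*conj(-1)]
      = (1/6)[(1) + (-exp(2*I*pi/3)) + (exp(-2*I*pi/3)) + (-1) + (exp(2*I*pi/3)) + (-exp(-2*I*pi/3))] = 0/6 = 0
  <chi_4*chi_4, chi_4> = (1/6)[1*(1)*conj(1) + 1*(exp(2*I*pi/3))*conj(exp(-2*I*pi/3)) + 1*(exp(-2*I*pi/3))*conj(exp(2*I*pi/3)) + 1*(1)*conj(1) + 1*(exp(2*I*pi/3))*conj(exp(-2*I*pi/3)) + 1*(exp(-2*I*pi/3))*conj(exp(2*I*pi/3))]
      = (1/6)[(1) + (exp(-2*I*pi/3)) + (exp(2*I*pi/3)) + (1) + (exp(-2*I*pi/3)) + (exp(2*I*pi/3))] = 0/6 = 0
  <chi_4*chi_4, chi_5> = (1/6)[1*(1)*conj(1) + 1*(exp(2*I*pi/3))*conj(exp(-I*pi/3)) + 1*(exp(-2*I*pi/3))*conj(exp(-2*I*pi/3)) + 1*(1)*conj(-1) + 1*(exp(2*I*pi/3))*conj(exp(2*I*pi/3)) + 1*(exp(-2*I*pi/3))*conj(exp(I*pi/3))]
      = (1/6)[(1) + (-1) + (1) + (-1) + (1) + (-1)] = 0/6 = 0
(Exp terms are combined using exp(i*s)*conj(exp(i*t)) = exp(i*(s-t)), and sums of them are collapsed using the identity that for every m > 1 the m distinct m-th roots of unity sum to 0, e.g. 1 + exp(2*I*pi/3) + exp(-2*I*pi/3) = 0.)
Hence the multiplicities are chi_2: 1. Dimension check: dim(chi_4)*dim(chi_4) = 1*1 = 1 and sum (mult * dim) = 1*1 = 1.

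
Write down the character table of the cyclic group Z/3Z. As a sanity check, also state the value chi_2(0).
Character table of Z/3Z (irreps indexed chi_0,...,chi_2 with chi_k(m) = zeta_3^(k*m), zeta_3 = exp(2*pi*i/3)):
  irrep \ class  {0} (size 1)  {1} (size 1)    {2} (size 1)  
  chi_0          1             1               1             
  chi_1          1             exp(2*I*pi/3)   exp(-2*I*pi/3)
  chi_2          1             exp(-2*I*pi/3)  exp(2*I*pi/3) 

Spot check: chi_2(0) = zeta_3^(2*0) = zeta_3^0 = 1.

Details: Z/3Z is abelian, so all 3 irreducible complex representations are 1-dimensional. They are given by chi_k(m) = zeta_3^(k*m) for k = 0,...,2. Row orthogonality: sum_m chi_k(m) conj(chi_l(m)) = 3 * [k = l].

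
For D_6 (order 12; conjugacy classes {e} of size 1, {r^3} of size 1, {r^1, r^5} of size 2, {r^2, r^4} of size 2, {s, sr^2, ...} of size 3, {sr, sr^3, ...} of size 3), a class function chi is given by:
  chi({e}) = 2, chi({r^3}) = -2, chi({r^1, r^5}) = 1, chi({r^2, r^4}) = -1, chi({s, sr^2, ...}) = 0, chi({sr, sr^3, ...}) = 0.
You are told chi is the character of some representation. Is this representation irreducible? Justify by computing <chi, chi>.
Irreducible: <chi, chi> = 1.

Solution. <chi, chi> = (1/|G|) sum_C |C| * |chi(C)|^2 = (1/12)[1*|2|^2 + 1*|-2|^2 + 2*|1|^2 + 2*|-1|^2 + 3*|0|^2 + 3*|0|^2]
  = (1/12)[(4) + (4) + (2) + (2) + (0) + (0)] = 12/12 = 1.
A character is irreducible iff <chi, chi> = 1, so this representation is irreducible.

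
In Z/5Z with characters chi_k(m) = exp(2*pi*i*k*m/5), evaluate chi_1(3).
chi_1(3) = zeta_5^3 = exp(-4*I*pi/5)

Derivation: chi_1(3) = zeta_5^(1*3) = zeta_5^3. Since zeta_5^5 = 1, this equals zeta_5^3 = exp(2*pi*i*3/5) = exp(-4*I*pi/5).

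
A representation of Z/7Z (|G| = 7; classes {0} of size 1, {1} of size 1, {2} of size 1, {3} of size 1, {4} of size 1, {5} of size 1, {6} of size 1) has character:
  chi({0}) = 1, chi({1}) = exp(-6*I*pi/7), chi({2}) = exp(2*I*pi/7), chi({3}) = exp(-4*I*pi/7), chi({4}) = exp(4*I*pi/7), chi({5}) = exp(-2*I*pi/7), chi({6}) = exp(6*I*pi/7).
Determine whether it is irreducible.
Irreducible: <chi, chi> = 1.

Solution. <chi, chi> = (1/|G|) sum_C |C| * |chi(C)|^2 = (1/7)[1*|1|^2 + 1*|exp(-6*I*pi/7)|^2 + 1*|exp(2*I*pi/7)|^2 + 1*|exp(-4*I*pi/7)|^2 + 1*|exp(4*I*pi/7)|^2 + 1*|exp(-2*I*pi/7)|^2 + 1*|exp(6*I*pi/7)|^2]
  = (1/7)[(1) + (1) + (1) + (1) + (1) + (1) + (1)] = 7/7 = 1.
(Exp terms are combined using exp(i*s)*conj(exp(i*t)) = exp(i*(s-t)), and sums of them are collapsed using the identity that for every m > 1 the m distinct m-th roots of unity sum to 0, e.g. 1 + exp(2*I*pi/3) + exp(-2*I*pi/3) = 0.)
A character is irreducible iff <chi, chi> = 1, so this representation is irreducible.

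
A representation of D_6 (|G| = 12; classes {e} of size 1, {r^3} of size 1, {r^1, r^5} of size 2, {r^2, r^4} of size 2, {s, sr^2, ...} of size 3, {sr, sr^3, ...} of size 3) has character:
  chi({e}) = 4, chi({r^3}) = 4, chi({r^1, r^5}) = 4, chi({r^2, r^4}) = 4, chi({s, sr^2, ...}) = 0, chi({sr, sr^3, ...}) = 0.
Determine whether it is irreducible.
Not irreducible (reducible): <chi, chi> = 8 > 1.

Explanation: <chi, chi> = (1/|G|) sum_C |C| * |chi(C)|^2 = (1/12)[1*|4|^2 + 1*|4|^2 + 2*|4|^2 + 2*|4|^2 + 3*|0|^2 + 3*|0|^2]
  = (1/12)[(16) + (16) + (32) + (32) + (0) + (0)] = 96/12 = 8.
A character is irreducible iff <chi, chi> = 1, so this representation is reducible.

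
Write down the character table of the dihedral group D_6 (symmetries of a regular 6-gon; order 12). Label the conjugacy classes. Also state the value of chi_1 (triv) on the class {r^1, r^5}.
Conjugacy classes: {e} of size 1, {r^3} of size 1, {r^1, r^5} of size 2, {r^2, r^4} of size 2, {s, sr^2, ...} of size 3, {sr, sr^3, ...} of size 3.
Character table:
  irrep \ class              {e} (size 1)  {r^3} (size 1)  {r^1, r^5} (size 2)  {r^2, r^4} (size 2)  {s, sr^2, ...} (size 3)  {sr, sr^3, ...} (size 3)
  chi_1 (triv)               1             1               1                    1                    1                        1                       
  chi_2 (sign: r->1, s->-1)  1             1               1                    1                    -1                       -1                      
  chi_3 (r->-1, s->1)        1             -1              -1                   1                    1                        -1                      
  chi_4 (r->-1, s->-1)       1             -1              -1                   1                    -1                       1                       
  chi_5 (2d, j=1)            2             -2              1                    -1                   0                        0                       
  chi_6 (2d, j=2)            2             2               -1                   -1                   0                        0                       

Spot check: chi_1 (triv) on {r^1, r^5} = 1.

Details: D_6 has order 2*6 = 12 with 6 conjugacy classes, hence 6 irreducibles. Sum of squared dims 1 + 1 + 1 + 1 + 4 + 4 = 12 = |G|. Linear characters come from the abelianisation; the 2-dimensional irreps have character r^k -> 2*cos(2*pi*j*k/6), reflections -> 0.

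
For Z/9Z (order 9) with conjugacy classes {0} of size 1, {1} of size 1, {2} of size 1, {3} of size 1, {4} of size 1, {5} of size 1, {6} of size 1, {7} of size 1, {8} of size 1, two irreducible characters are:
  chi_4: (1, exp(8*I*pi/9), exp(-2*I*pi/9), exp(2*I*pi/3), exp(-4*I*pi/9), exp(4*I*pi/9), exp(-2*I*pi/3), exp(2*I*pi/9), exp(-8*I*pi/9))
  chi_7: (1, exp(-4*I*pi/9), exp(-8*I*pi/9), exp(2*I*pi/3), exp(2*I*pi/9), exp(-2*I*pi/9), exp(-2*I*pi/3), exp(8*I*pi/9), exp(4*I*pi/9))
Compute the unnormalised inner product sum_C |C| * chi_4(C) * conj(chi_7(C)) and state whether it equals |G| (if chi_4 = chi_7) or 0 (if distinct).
Sum = 0; so <chi_4, chi_7> = 0 (distinct irreducibles are orthogonal).

Argument: Compute term by term over conjugacy classes (|C| * chi_4(C) * conj(chi_7(C))):
  1*(1)*conj(1) + 1*(exp(8*I*pi/9))*conj(exp(-4*I*pi/9)) + 1*(exp(-2*I*pi/9))*conj(exp(-8*I*pi/9)) + 1*(exp(2*I*pi/3))*conj(exp(2*I*pi/3)) + 1*(exp(-4*I*pi/9))*conj(exp(2*I*pi/9)) + 1*(exp(4*I*pi/9))*conj(exp(-2*I*pi/9)) + 1*(exp(-2*I*pi/3))*conj(exp(-2*I*pi/3)) + 1*(exp(2*I*pi/9))*conj(exp(8*I*pi/9)) + 1*(exp(-8*I*pi/9))*conj(exp(4*I*pi/9))
  = (1) + (exp(-2*I*pi/3)) + (exp(2*I*pi/3)) + (1) + (exp(-2*I*pi/3)) + (exp(2*I*pi/3)) + (1) + (exp(-2*I*pi/3)) + (exp(2*I*pi/3))
  = 0.
(Exp terms are combined using exp(i*s)*conj(exp(i*t)) = exp(i*(s-t)), and sums of them are collapsed using the identity that for every m > 1 the m distinct m-th roots of unity sum to 0, e.g. 1 + exp(2*I*pi/3) + exp(-2*I*pi/3) = 0.)
Dividing by |G| = 9 gives 0/9 = 0, matching the row-orthogonality relation <chi_4, chi_7> = [chi_4 = chi_7].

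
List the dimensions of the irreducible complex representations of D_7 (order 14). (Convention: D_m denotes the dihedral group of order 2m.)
Dimensions: 1, 1, 2, 2, 2

Proof sketch: There are 5 irreducibles (= number of conjugacy classes). Their dimensions d_i satisfy sum d_i^2 = |G| = 14: 1 + 1 + 4 + 4 + 4 = 14.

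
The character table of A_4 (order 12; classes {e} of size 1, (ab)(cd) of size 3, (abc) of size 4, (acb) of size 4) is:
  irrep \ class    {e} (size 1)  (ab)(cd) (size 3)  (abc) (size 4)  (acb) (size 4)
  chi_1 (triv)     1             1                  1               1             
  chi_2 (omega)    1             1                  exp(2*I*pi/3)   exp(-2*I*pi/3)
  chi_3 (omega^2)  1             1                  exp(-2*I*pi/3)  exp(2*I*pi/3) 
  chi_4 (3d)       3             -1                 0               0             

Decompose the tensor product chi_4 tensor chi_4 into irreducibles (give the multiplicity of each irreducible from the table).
chi_4 tensor chi_4 = chi_1 + chi_2 + chi_3 + 2*chi_4 (all other irreducibles have multiplicity 0).

Derivation: The character of a tensor product is the pointwise product (chi_4 * chi_4)(C) = chi_4(C) * chi_4(C):
  {e}: (3)*(3), (ab)(cd): (-1)*(-1), (abc): (0)*(0), (acb): (0)*(0)
so (chi_4 * chi_4) takes values
  {e} -> 9, (ab)(cd) -> 1, (abc) -> 0, (acb) -> 0.
Now take the inner product of this character with each irreducible chi from the table, <chi_4*chi_4, chi> = (1/12) sum_C |C| (chi_4*chi_4)(C) conj(chi(C)):
  <chi_4*chi_4, chi_1> = (1/12)[1*(9)*conj(1) + 3*(1)*conj(1) + 4*(0)*conj(1) + 4*(0)*conj(1)]
      = (1/12)[(9) + (3) + (0) + (0)] = 12/12 = 1
  <chi_4*chi_4, chi_2> = (1/12)[1*(9)*conj(1) + 3*(1)*conj(1) + 4*(0)*conj(exp(2*I*pi/3)) + 4*(0)*conj(exp(-2*I*pi/3))]
      = (1/12)[(9) + (3) + (0) + (0)] = 12/12 = 1
  <chi_4*chi_4, chi_3> = (1/12)[1*(9)*conj(1) + 3*(1)*conj(1) + 4*(0)*conj(exp(-2*I*pi/3)) + 4*(0)*conj(exp(2*I*pi/3))]
      = (1/12)[(9) + (3) + (0) + (0)] = 12/12 = 1
  <chi_4*chi_4, chi_4> = (1/12)[1*(9)*conj(3) + 3*(1)*conj(-1) + 4*(0)*conj(0) + 4*(0)*conj(0)]
      = (1/12)[(27) + (-3) + (0) + (0)] = 24/12 = 2
(Exp terms are combined using exp(i*s)*conj(exp(i*t)) = exp(i*(s-t)), and sums of them are collapsed using the identity that for every m > 1 the m distinct m-th roots of unity sum to 0, e.g. 1 + exp(2*I*pi/3) + exp(-2*I*pi/3) = 0.)
Hence the multiplicities are chi_1: 1, chi_2: 1, chi_3: 1, chi_4: 2. Dimension check: dim(chi_4)*dim(chi_4) = 3*3 = 9 and sum (mult * dim) = 1*1 + 1*1 + 1*1 + 2*3 = 9.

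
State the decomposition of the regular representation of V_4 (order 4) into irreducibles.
Each irreducible V_i of dimension d_i appears with multiplicity d_i, i.e. rho_reg = (direct sum over all irreducibles V_i) d_i V_i. The irreducible dimensions for V_4 are 1, 1, 1, 1: 4 irreducibles of dimension 1, each with multiplicity 1. Total dimension 4*1*1 = 4 = |G|.

Justification: General theorem: in the regular representation of a finite group G, each irreducible appears with multiplicity equal to its dimension. Check: dim(rho_reg) = sum d_i^2 = 1 + 1 + 1 + 1 = 4 = |G|.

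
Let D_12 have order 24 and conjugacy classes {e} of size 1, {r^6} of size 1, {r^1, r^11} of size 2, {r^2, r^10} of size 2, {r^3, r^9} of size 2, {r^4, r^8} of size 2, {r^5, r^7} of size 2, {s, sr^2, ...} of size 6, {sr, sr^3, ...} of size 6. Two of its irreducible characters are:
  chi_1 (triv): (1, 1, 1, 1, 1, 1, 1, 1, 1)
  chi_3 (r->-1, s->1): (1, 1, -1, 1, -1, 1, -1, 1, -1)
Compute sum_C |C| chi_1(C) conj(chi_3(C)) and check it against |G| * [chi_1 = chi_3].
Sum = 0; so <chi_1, chi_3> = 0 (distinct irreducibles are orthogonal).

Details: Compute term by term over conjugacy classes (|C| * chi_1(C) * conj(chi_3(C))):
  1*(1)*conj(1) + 1*(1)*conj(1) + 2*(1)*conj(-1) + 2*(1)*conj(1) + 2*(1)*conj(-1) + 2*(1)*conj(1) + 2*(1)*conj(-1) + 6*(1)*conj(1) + 6*(1)*conj(-1)
  = (1) + (1) + (-2) + (2) + (-2) + (2) + (-2) + (6) + (-6)
  = 0.
Dividing by |G| = 24 gives 0/24 = 0, matching the row-orthogonality relation <chi_1, chi_3> = [chi_1 = chi_3].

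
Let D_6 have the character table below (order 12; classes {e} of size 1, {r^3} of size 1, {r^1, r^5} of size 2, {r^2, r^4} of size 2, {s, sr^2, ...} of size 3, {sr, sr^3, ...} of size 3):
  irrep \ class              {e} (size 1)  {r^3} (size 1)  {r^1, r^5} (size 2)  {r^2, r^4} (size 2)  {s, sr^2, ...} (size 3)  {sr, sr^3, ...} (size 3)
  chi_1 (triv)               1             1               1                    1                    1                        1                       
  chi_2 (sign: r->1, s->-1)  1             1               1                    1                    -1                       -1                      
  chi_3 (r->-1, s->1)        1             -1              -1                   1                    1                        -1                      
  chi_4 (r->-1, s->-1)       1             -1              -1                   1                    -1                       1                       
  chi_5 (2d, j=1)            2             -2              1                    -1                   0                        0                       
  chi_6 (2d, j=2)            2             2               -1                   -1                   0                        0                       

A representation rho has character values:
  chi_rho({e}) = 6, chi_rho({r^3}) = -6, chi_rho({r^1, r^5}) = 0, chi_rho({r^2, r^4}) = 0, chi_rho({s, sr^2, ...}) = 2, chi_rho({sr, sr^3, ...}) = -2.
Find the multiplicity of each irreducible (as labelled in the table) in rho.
Multiplicities: chi_1: 0, chi_2: 0, chi_3: 2, chi_4: 0, chi_5: 2, chi_6: 0.

Working: Use <chi_rho, chi> = (1/|G|) sum_C |C| * chi_rho(C) * conj(chi(C)) with |G| = 12 for each irreducible chi in the table:
  <chi_rho, chi_1> = (1/12)[1*(6)*conj(1) + 1*(-6)*conj(1) + 2*(0)*conj(1) + 2*(0)*conj(1) + 3*(2)*conj(1) + 3*(-2)*conj(1)]
      = (1/12)[(6) + (-6) + (0) + (0) + (6) + (-6)] = 0/12 = 0
  <chi_rho, chi_2> = (1/12)[1*(6)*conj(1) + 1*(-6)*conj(1) + 2*(0)*conj(1) + 2*(0)*conj(1) + 3*(2)*conj(-1) + 3*(-2)*conj(-1)]
      = (1/12)[(6) + (-6) + (0) + (0) + (-6) + (6)] = 0/12 = 0
  <chi_rho, chi_3> = (1/12)[1*(6)*conj(1) + 1*(-6)*conj(-1) + 2*(0)*conj(-1) + 2*(0)*conj(1) + 3*(2)*conj(1) + 3*(-2)*conj(-1)]
      = (1/12)[(6) + (6) + (0) + (0) + (6) + (6)] = 24/12 = 2
  <chi_rho, chi_4> = (1/12)[1*(6)*conj(1) + 1*(-6)*conj(-1) + 2*(0)*conj(-1) + 2*(0)*conj(1) + 3*(2)*conj(-1) + 3*(-2)*conj(1)]
      = (1/12)[(6) + (6) + (0) + (0) + (-6) + (-6)] = 0/12 = 0
  <chi_rho, chi_5> = (1/12)[1*(6)*conj(2) + 1*(-6)*conj(-2) + 2*(0)*conj(1) + 2*(0)*conj(-1) + 3*(2)*conj(0) + 3*(-2)*conj(0)]
      = (1/12)[(12) + (12) + (0) + (0) + (0) + (0)] = 24/12 = 2
  <chi_rho, chi_6> = (1/12)[1*(6)*conj(2) + 1*(-6)*conj(2) + 2*(0)*conj(-1) + 2*(0)*conj(-1) + 3*(2)*conj(0) + 3*(-2)*conj(0)]
      = (1/12)[(12) + (-12) + (0) + (0) + (0) + (0)] = 0/12 = 0
Dimension check: dim(rho) = sum (mult * dim) = 0*1 + 0*1 + 2*1 + 0*1 + 2*2 + 0*2 = 6 = chi_rho(e) = 6.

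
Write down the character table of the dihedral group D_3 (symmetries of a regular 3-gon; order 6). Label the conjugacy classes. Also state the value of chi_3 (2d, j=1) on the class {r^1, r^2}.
Conjugacy classes: {e} of size 1, {r^1, r^2} of size 2, {s, sr, ..., sr^2} of size 3.
Character table:
  irrep \ class              {e} (size 1)  {r^1, r^2} (size 2)  {s, sr, ..., sr^2} (size 3)
  chi_1 (triv)               1             1                    1                          
  chi_2 (sign: r->1, s->-1)  1             1                    -1                         
  chi_3 (2d, j=1)            2             -1                   0                          

Spot check: chi_3 (2d, j=1) on {r^1, r^2} = -1.

D_3 has order 2*3 = 6 with 3 conjugacy classes, hence 3 irreducibles. Sum of squared dims 1 + 1 + 4 = 6 = |G|. Linear characters come from the abelianisation; the 2-dimensional irreps have character r^k -> 2*cos(2*pi*j*k/3), reflections -> 0.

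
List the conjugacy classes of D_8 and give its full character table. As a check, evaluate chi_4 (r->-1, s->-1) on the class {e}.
Conjugacy classes: {e} of size 1, {r^4} of size 1, {r^1, r^7} of size 2, {r^2, r^6} of size 2, {r^3, r^5} of size 2, {s, sr^2, ...} of size 4, {sr, sr^3, ...} of size 4.
Character table:
  irrep \ class              {e} (size 1)  {r^4} (size 1)  {r^1, r^7} (size 2)  {r^2, r^6} (size 2)  {r^3, r^5} (size 2)  {s, sr^2, ...} (size 4)  {sr, sr^3, ...} (size 4)
  chi_1 (triv)               1             1               1                    1                    1                    1                        1                       
  chi_2 (sign: r->1, s->-1)  1             1               1                    1                    1                    -1                       -1                      
  chi_3 (r->-1, s->1)        1             1               -1                   1                    -1                   1                        -1                      
  chi_4 (r->-1, s->-1)       1             1               -1                   1                    -1                   -1                       1                       
  chi_5 (2d, j=1)            2             -2              sqrt(2)              0                    -sqrt(2)             0                        0                       
  chi_6 (2d, j=2)            2             2               0                    -2                   0                    0                        0                       
  chi_7 (2d, j=3)            2             -2              -sqrt(2)             0                    sqrt(2)              0                        0                       

Spot check: chi_4 (r->-1, s->-1) on {e} = 1.

Argument: D_8 has order 2*8 = 16 with 7 conjugacy classes, hence 7 irreducibles. Sum of squared dims 1 + 1 + 1 + 1 + 4 + 4 + 4 = 16 = |G|. Linear characters come from the abelianisation; the 2-dimensional irreps have character r^k -> 2*cos(2*pi*j*k/8), reflections -> 0.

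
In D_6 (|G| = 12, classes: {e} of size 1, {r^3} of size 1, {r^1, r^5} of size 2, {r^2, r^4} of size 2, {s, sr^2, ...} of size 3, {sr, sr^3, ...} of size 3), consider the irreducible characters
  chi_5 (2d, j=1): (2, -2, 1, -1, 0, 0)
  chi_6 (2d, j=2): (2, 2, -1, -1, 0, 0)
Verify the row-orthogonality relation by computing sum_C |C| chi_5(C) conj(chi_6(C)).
Sum = 0; so <chi_5, chi_6> = 0 (distinct irreducibles are orthogonal).

Details: Compute term by term over conjugacy classes (|C| * chi_5(C) * conj(chi_6(C))):
  1*(2)*conj(2) + 1*(-2)*conj(2) + 2*(1)*conj(-1) + 2*(-1)*conj(-1) + 3*(0)*conj(0) + 3*(0)*conj(0)
  = (4) + (-4) + (-2) + (2) + (0) + (0)
  = 0.
Dividing by |G| = 12 gives 0/12 = 0, matching the row-orthogonality relation <chi_5, chi_6> = [chi_5 = chi_6].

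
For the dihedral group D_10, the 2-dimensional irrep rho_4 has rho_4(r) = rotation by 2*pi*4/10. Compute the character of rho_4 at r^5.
chi_{rho_4}(r^5) = 2*cos(2*pi*4*5/10) = 2

Why: rho_4(r^5) is rotation by angle 2*pi*4*5/10, whose trace is 2*cos(2*pi*4*5/10) = 2.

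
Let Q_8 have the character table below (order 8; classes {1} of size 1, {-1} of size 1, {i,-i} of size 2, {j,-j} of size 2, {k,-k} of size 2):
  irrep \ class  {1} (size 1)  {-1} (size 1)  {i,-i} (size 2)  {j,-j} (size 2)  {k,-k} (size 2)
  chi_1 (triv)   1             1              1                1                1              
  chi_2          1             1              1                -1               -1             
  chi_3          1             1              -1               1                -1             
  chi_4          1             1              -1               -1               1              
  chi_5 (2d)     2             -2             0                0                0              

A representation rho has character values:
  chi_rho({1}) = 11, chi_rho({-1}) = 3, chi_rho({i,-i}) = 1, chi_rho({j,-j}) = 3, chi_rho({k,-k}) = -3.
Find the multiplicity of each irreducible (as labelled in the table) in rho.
Multiplicities: chi_1: 2, chi_2: 2, chi_3: 3, chi_4: 0, chi_5: 2.

Why: Use <chi_rho, chi> = (1/|G|) sum_C |C| * chi_rho(C) * conj(chi(C)) with |G| = 8 for each irreducible chi in the table:
  <chi_rho, chi_1> = (1/8)[1*(11)*conj(1) + 1*(3)*conj(1) + 2*(1)*conj(1) + 2*(3)*conj(1) + 2*(-3)*conj(1)]
      = (1/8)[(11) + (3) + (2) + (6) + (-6)] = 16/8 = 2
  <chi_rho, chi_2> = (1/8)[1*(11)*conj(1) + 1*(3)*conj(1) + 2*(1)*conj(1) + 2*(3)*conj(-1) + 2*(-3)*conj(-1)]
      = (1/8)[(11) + (3) + (2) + (-6) + (6)] = 16/8 = 2
  <chi_rho, chi_3> = (1/8)[1*(11)*conj(1) + 1*(3)*conj(1) + 2*(1)*conj(-1) + 2*(3)*conj(1) + 2*(-3)*conj(-1)]
      = (1/8)[(11) + (3) + (-2) + (6) + (6)] = 24/8 = 3
  <chi_rho, chi_4> = (1/8)[1*(11)*conj(1) + 1*(3)*conj(1) + 2*(1)*conj(-1) + 2*(3)*conj(-1) + 2*(-3)*conj(1)]
      = (1/8)[(11) + (3) + (-2) + (-6) + (-6)] = 0/8 = 0
  <chi_rho, chi_5> = (1/8)[1*(11)*conj(2) + 1*(3)*conj(-2) + 2*(1)*conj(0) + 2*(3)*conj(0) + 2*(-3)*conj(0)]
      = (1/8)[(22) + (-6) + (0) + (0) + (0)] = 16/8 = 2
Dimension check: dim(rho) = sum (mult * dim) = 2*1 + 2*1 + 3*1 + 0*1 + 2*2 = 11 = chi_rho(e) = 11.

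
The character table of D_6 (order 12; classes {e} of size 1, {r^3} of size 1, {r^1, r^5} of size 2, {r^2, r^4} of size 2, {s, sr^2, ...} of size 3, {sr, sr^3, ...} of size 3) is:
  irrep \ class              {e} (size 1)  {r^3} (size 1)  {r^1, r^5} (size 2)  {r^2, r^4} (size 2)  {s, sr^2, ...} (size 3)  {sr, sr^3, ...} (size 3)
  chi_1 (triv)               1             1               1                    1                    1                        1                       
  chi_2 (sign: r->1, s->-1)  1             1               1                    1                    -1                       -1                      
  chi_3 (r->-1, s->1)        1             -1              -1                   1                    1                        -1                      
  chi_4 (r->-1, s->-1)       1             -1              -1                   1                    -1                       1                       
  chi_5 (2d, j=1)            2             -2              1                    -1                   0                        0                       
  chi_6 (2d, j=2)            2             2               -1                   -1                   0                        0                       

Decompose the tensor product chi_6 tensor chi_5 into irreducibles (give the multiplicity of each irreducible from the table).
chi_6 tensor chi_5 = chi_3 + chi_4 + chi_5 (all other irreducibles have multiplicity 0).

Explanation: The character of a tensor product is the pointwise product (chi_6 * chi_5)(C) = chi_6(C) * chi_5(C):
  {e}: (2)*(2), {r^3}: (2)*(-2), {r^1, r^5}: (-1)*(1), {r^2, r^4}: (-1)*(-1), {s, sr^2, ...}: (0)*(0), {sr, sr^3, ...}: (0)*(0)
so (chi_6 * chi_5) takes values
  {e} -> 4, {r^3} -> -4, {r^1, r^5} -> -1, {r^2, r^4} -> 1, {s, sr^2, ...} -> 0, {sr, sr^3, ...} -> 0.
Now take the inner product of this character with each irreducible chi from the table, <chi_6*chi_5, chi> = (1/12) sum_C |C| (chi_6*chi_5)(C) conj(chi(C)):
  <chi_6*chi_5, chi_1> = (1/12)[1*(4)*conj(1) + 1*(-4)*conj(1) + 2*(-1)*conj(1) + 2*(1)*conj(1) + 3*(0)*conj(1) + 3*(0)*conj(1)]
      = (1/12)[(4) + (-4) + (-2) + (2) + (0) + (0)] = 0/12 = 0
  <chi_6*chi_5, chi_2> = (1/12)[1*(4)*conj(1) + 1*(-4)*conj(1) + 2*(-1)*conj(1) + 2*(1)*conj(1) + 3*(0)*conj(-1) + 3*(0)*conj(-1)]
      = (1/12)[(4) + (-4) + (-2) + (2) + (0) + (0)] = 0/12 = 0
  <chi_6*chi_5, chi_3> = (1/12)[1*(4)*conj(1) + 1*(-4)*conj(-1) + 2*(-1)*conj(-1) + 2*(1)*conj(1) + 3*(0)*conj(1) + 3*(0)*conj(-1)]
      = (1/12)[(4) + (4) + (2) + (2) + (0) + (0)] = 12/12 = 1
  <chi_6*chi_5, chi_4> = (1/12)[1*(4)*conj(1) + 1*(-4)*conj(-1) + 2*(-1)*conj(-1) + 2*(1)*conj(1) + 3*(0)*conj(-1) + 3*(0)*conj(1)]
      = (1/12)[(4) + (4) + (2) + (2) + (0) + (0)] = 12/12 = 1
  <chi_6*chi_5, chi_5> = (1/12)[1*(4)*conj(2) + 1*(-4)*conj(-2) + 2*(-1)*conj(1) + 2*(1)*conj(-1) + 3*(0)*conj(0) + 3*(0)*conj(0)]
      = (1/12)[(8) + (8) + (-2) + (-2) + (0) + (0)] = 12/12 = 1
  <chi_6*chi_5, chi_6> = (1/12)[1*(4)*conj(2) + 1*(-4)*conj(2) + 2*(-1)*conj(-1) + 2*(1)*conj(-1) + 3*(0)*conj(0) + 3*(0)*conj(0)]
      = (1/12)[(8) + (-8) + (2) + (-2) + (0) + (0)] = 0/12 = 0
Hence the multiplicities are chi_3: 1, chi_4: 1, chi_5: 1. Dimension check: dim(chi_6)*dim(chi_5) = 2*2 = 4 and sum (mult * dim) = 1*1 + 1*1 + 1*2 = 4.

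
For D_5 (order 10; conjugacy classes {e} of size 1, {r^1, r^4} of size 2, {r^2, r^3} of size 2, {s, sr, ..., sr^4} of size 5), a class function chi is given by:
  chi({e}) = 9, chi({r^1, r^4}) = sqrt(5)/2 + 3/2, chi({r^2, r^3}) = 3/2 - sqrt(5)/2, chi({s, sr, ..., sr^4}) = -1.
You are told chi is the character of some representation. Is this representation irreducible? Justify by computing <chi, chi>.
Not irreducible (reducible): <chi, chi> = 10 > 1.

Reasoning: <chi, chi> = (1/|G|) sum_C |C| * |chi(C)|^2 = (1/10)[1*|9|^2 + 2*|sqrt(5)/2 + 3/2|^2 + 2*|3/2 - sqrt(5)/2|^2 + 5*|-1|^2]
  = (1/10)[(81) + (3*sqrt(5) + 7) + (7 - 3*sqrt(5)) + (5)] = 100/10 = 10.
A character is irreducible iff <chi, chi> = 1, so this representation is reducible.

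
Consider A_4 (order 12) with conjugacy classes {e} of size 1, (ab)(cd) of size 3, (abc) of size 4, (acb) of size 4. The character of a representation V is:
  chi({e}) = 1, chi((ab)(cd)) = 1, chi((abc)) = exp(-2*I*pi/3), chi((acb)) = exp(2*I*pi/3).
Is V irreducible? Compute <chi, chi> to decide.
Irreducible: <chi, chi> = 1.

Reasoning: <chi, chi> = (1/|G|) sum_C |C| * |chi(C)|^2 = (1/12)[1*|1|^2 + 3*|1|^2 + 4*|exp(-2*I*pi/3)|^2 + 4*|exp(2*I*pi/3)|^2]
  = (1/12)[(1) + (3) + (4) + (4)] = 12/12 = 1.
(Exp terms are combined using exp(i*s)*conj(exp(i*t)) = exp(i*(s-t)), and sums of them are collapsed using the identity that for every m > 1 the m distinct m-th roots of unity sum to 0, e.g. 1 + exp(2*I*pi/3) + exp(-2*I*pi/3) = 0.)
A character is irreducible iff <chi, chi> = 1, so this representation is irreducible.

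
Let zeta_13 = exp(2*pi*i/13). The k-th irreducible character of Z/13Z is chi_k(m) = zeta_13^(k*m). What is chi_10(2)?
chi_10(2) = zeta_13^20 = exp(-12*I*pi/13)

Details: chi_10(2) = zeta_13^(10*2) = zeta_13^20. Since zeta_13^13 = 1, this equals zeta_13^7 = exp(2*pi*i*7/13) = exp(-12*I*pi/13).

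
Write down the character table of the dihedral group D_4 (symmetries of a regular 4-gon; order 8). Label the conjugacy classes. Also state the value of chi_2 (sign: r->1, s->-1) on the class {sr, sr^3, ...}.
Conjugacy classes: {e} of size 1, {r^2} of size 1, {r^1, r^3} of size 2, {s, sr^2, ...} of size 2, {sr, sr^3, ...} of size 2.
Character table:
  irrep \ class              {e} (size 1)  {r^2} (size 1)  {r^1, r^3} (size 2)  {s, sr^2, ...} (size 2)  {sr, sr^3, ...} (size 2)
  chi_1 (triv)               1             1               1                    1                        1                       
  chi_2 (sign: r->1, s->-1)  1             1               1                    -1                       -1                      
  chi_3 (r->-1, s->1)        1             1               -1                   1                        -1                      
  chi_4 (r->-1, s->-1)       1             1               -1                   -1                       1                       
  chi_5 (2d, j=1)            2             -2              0                    0                        0                       

Spot check: chi_2 (sign: r->1, s->-1) on {sr, sr^3, ...} = -1.

Working: D_4 has order 2*4 = 8 with 5 conjugacy classes, hence 5 irreducibles. Sum of squared dims 1 + 1 + 1 + 1 + 4 = 8 = |G|. Linear characters come from the abelianisation; the 2-dimensional irreps have character r^k -> 2*cos(2*pi*j*k/4), reflections -> 0.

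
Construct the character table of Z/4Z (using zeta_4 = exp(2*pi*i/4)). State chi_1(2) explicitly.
Character table of Z/4Z (irreps indexed chi_0,...,chi_3 with chi_k(m) = zeta_4^(k*m), zeta_4 = exp(2*pi*i/4)):
  irrep \ class  {0} (size 1)  {1} (size 1)  {2} (size 1)  {3} (size 1)
  chi_0          1             1             1             1           
  chi_1          1             I             -1            -I          
  chi_2          1             -1            1             -1          
  chi_3          1             -I            -1            I           

Spot check: chi_1(2) = zeta_4^(1*2) = zeta_4^2 = -1.

Why: Z/4Z is abelian, so all 4 irreducible complex representations are 1-dimensional. They are given by chi_k(m) = zeta_4^(k*m) for k = 0,...,3. Row orthogonality: sum_m chi_k(m) conj(chi_l(m)) = 4 * [k = l].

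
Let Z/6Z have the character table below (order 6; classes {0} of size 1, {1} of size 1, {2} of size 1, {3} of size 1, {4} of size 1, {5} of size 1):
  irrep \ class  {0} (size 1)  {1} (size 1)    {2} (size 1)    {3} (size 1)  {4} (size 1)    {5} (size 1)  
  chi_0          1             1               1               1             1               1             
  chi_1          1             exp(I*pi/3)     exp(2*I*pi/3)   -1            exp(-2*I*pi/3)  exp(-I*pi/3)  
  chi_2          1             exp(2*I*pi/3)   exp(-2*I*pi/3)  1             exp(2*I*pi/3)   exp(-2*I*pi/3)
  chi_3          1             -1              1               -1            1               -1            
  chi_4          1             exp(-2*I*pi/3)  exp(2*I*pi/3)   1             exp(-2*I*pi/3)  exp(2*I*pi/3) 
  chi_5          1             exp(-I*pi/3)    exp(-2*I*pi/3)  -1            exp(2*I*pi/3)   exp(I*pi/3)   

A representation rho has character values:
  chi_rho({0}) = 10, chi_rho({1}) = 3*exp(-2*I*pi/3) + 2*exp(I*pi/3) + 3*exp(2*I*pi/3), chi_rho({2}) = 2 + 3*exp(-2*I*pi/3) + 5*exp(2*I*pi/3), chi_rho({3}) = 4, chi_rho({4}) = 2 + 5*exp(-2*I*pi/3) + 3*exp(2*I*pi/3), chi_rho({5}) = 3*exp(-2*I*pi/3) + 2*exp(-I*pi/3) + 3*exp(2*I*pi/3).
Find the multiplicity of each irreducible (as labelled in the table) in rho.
Multiplicities: chi_0: 1, chi_1: 2, chi_2: 3, chi_3: 1, chi_4: 3, chi_5: 0.

Justification: Use <chi_rho, chi> = (1/|G|) sum_C |C| * chi_rho(C) * conj(chi(C)) with |G| = 6 for each irreducible chi in the table:
  <chi_rho, chi_0> = (1/6)[1*(10)*conj(1) + 1*(3*exp(-2*I*pi/3) + 2*exp(I*pi/3) + 3*exp(2*I*pi/3))*conj(1) + 1*(2 + 3*exp(-2*I*pi/3) + 5*exp(2*I*pi/3))*conj(1) + 1*(4)*conj(1) + 1*(2 + 5*exp(-2*I*pi/3) + 3*exp(2*I*pi/3))*conj(1) + 1*(3*exp(-2*I*pi/3) + 2*exp(-I*pi/3) + 3*exp(2*I*pi/3))*conj(1)]
      = (1/6)[(10) + (3*exp(-2*I*pi/3) + 2*exp(I*pi/3) + 3*exp(2*I*pi/3)) + (2 + 3*exp(-2*I*pi/3) + 5*exp(2*I*pi/3)) + (4) + (2 + 5*exp(-2*I*pi/3) + 3*exp(2*I*pi/3)) + (3*exp(-2*I*pi/3) + 2*exp(-I*pi/3) + 3*exp(2*I*pi/3))] = 6/6 = 1
  <chi_rho, chi_1> = (1/6)[1*(10)*conj(1) + 1*(3*exp(-2*I*pi/3) + 2*exp(I*pi/3) + 3*exp(2*I*pi/3))*conj(exp(I*pi/3)) + 1*(2 + 3*exp(-2*I*pi/3) + 5*exp(2*I*pi/3))*conj(exp(2*I*pi/3)) + 1*(4)*conj(-1) + 1*(2 + 5*exp(-2*I*pi/3) + 3*exp(2*I*pi/3))*conj(exp(-2*I*pi/3)) + 1*(3*exp(-2*I*pi/3) + 2*exp(-I*pi/3) + 3*exp(2*I*pi/3))*conj(exp(-I*pi/3))]
      = (1/6)[(10) + (-1 + 3*exp(I*pi/3)) + (5 + 2*exp(-2*I*pi/3) + 3*exp(2*I*pi/3)) + (-4) + (5 + 3*exp(-2*I*pi/3) + 2*exp(2*I*pi/3)) + (-1 + 3*exp(-I*pi/3))] = 12/6 = 2
  <chi_rho, chi_2> = (1/6)[1*(10)*conj(1) + 1*(3*exp(-2*I*pi/3) + 2*exp(I*pi/3) + 3*exp(2*I*pi/3))*conj(exp(2*I*pi/3)) + 1*(2 + 3*exp(-2*I*pi/3) + 5*exp(2*I*pi/3))*conj(exp(-2*I*pi/3)) + 1*(4)*conj(1) + 1*(2 + 5*exp(-2*I*pi/3) + 3*exp(2*I*pi/3))*conj(exp(2*I*pi/3)) + 1*(3*exp(-2*I*pi/3) + 2*exp(-I*pi/3) + 3*exp(2*I*pi/3))*conj(exp(-2*I*pi/3))]
      = (1/6)[(10) + (3 + 2*exp(-I*pi/3) + 3*exp(2*I*pi/3)) + (3 + 5*exp(-2*I*pi/3) + 2*exp(2*I*pi/3)) + (4) + (3 + 2*exp(-2*I*pi/3) + 5*exp(2*I*pi/3)) + (3 + 3*exp(-2*I*pi/3) + 2*exp(I*pi/3))] = 18/6 = 3
  <chi_rho, chi_3> = (1/6)[1*(10)*conj(1) + 1*(3*exp(-2*I*pi/3) + 2*exp(I*pi/3) + 3*exp(2*I*pi/3))*conj(-1) + 1*(2 + 3*exp(-2*I*pi/3) + 5*exp(2*I*pi/3))*conj(1) + 1*(4)*conj(-1) + 1*(2 + 5*exp(-2*I*pi/3) + 3*exp(2*I*pi/3))*conj(1) + 1*(3*exp(-2*I*pi/3) + 2*exp(-I*pi/3) + 3*exp(2*I*pi/3))*conj(-1)]
      = (1/6)[(10) + (-3*exp(2*I*pi/3) - 2*exp(I*pi/3) - 3*exp(-2*I*pi/3)) + (2 + 3*exp(-2*I*pi/3) + 5*exp(2*I*pi/3)) + (-4) + (2 + 5*exp(-2*I*pi/3) + 3*exp(2*I*pi/3)) + (-3*exp(2*I*pi/3) - 2*exp(-I*pi/3) - 3*exp(-2*I*pi/3))] = 6/6 = 1
  <chi_rho, chi_4> = (1/6)[1*(10)*conj(1) + 1*(3*exp(-2*I*pi/3) + 2*exp(I*pi/3) + 3*exp(2*I*pi/3))*conj(exp(-2*I*pi/3)) + 1*(2 + 3*exp(-2*I*pi/3) + 5*exp(2*I*pi/3))*conj(exp(2*I*pi/3)) + 1*(4)*conj(1) + 1*(2 + 5*exp(-2*I*pi/3) + 3*exp(2*I*pi/3))*conj(exp(-2*I*pi/3)) + 1*(3*exp(-2*I*pi/3) + 2*exp(-I*pi/3) + 3*exp(2*I*pi/3))*conj(exp(2*I*pi/3))]
      = (1/6)[(10) + (1 + 3*exp(-2*I*pi/3)) + (5 + 2*exp(-2*I*pi/3) + 3*exp(2*I*pi/3)) + (4) + (5 + 3*exp(-2*I*pi/3) + 2*exp(2*I*pi/3)) + (1 + 3*exp(2*I*pi/3))] = 18/6 = 3
  <chi_rho, chi_5> = (1/6)[1*(10)*conj(1) + 1*(3*exp(-2*I*pi/3) + 2*exp(I*pi/3) + 3*exp(2*I*pi/3))*conj(exp(-I*pi/3)) + 1*(2 + 3*exp(-2*I*pi/3) + 5*exp(2*I*pi/3))*conj(exp(-2*I*pi/3)) + 1*(4)*conj(-1) + 1*(2 + 5*exp(-2*I*pi/3) + 3*exp(2*I*pi/3))*conj(exp(2*I*pi/3)) + 1*(3*exp(-2*I*pi/3) + 2*exp(-I*pi/3) + 3*exp(2*I*pi/3))*conj(exp(I*pi/3))]
      = (1/6)[(10) + (-3 + 3*exp(-I*pi/3) + 2*exp(2*I*pi/3)) + (3 + 5*exp(-2*I*pi/3) + 2*exp(2*I*pi/3)) + (-4) + (3 + 2*exp(-2*I*pi/3) + 5*exp(2*I*pi/3)) + (-3 + 2*exp(-2*I*pi/3) + 3*exp(I*pi/3))] = 0/6 = 0
(Exp terms are combined using exp(i*s)*conj(exp(i*t)) = exp(i*(s-t)), and sums of them are collapsed using the identity that for every m > 1 the m distinct m-th roots of unity sum to 0, e.g. 1 + exp(2*I*pi/3) + exp(-2*I*pi/3) = 0.)
Dimension check: dim(rho) = sum (mult * dim) = 1*1 + 2*1 + 3*1 + 1*1 + 3*1 + 0*1 = 10 = chi_rho(e) = 10.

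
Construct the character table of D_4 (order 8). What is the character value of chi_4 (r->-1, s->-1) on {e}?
Conjugacy classes: {e} of size 1, {r^2} of size 1, {r^1, r^3} of size 2, {s, sr^2, ...} of size 2, {sr, sr^3, ...} of size 2.
Character table:
  irrep \ class              {e} (size 1)  {r^2} (size 1)  {r^1, r^3} (size 2)  {s, sr^2, ...} (size 2)  {sr, sr^3, ...} (size 2)
  chi_1 (triv)               1             1               1                    1                        1                       
  chi_2 (sign: r->1, s->-1)  1             1               1                    -1                       -1                      
  chi_3 (r->-1, s->1)        1             1               -1                   1                        -1                      
  chi_4 (r->-1, s->-1)       1             1               -1                   -1                       1                       
  chi_5 (2d, j=1)            2             -2              0                    0                        0                       

Spot check: chi_4 (r->-1, s->-1) on {e} = 1.

Argument: D_4 has order 2*4 = 8 with 5 conjugacy classes, hence 5 irreducibles. Sum of squared dims 1 + 1 + 1 + 1 + 4 = 8 = |G|. Linear characters come from the abelianisation; the 2-dimensional irreps have character r^k -> 2*cos(2*pi*j*k/4), reflections -> 0.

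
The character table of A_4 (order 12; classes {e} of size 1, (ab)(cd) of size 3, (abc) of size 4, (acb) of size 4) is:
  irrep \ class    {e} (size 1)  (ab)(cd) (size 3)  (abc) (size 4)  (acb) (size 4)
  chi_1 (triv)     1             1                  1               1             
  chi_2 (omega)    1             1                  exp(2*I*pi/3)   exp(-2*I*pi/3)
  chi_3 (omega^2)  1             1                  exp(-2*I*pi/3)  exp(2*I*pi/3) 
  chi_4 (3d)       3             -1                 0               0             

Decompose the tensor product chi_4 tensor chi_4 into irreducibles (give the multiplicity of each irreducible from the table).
chi_4 tensor chi_4 = chi_1 + chi_2 + chi_3 + 2*chi_4 (all other irreducibles have multiplicity 0).

Derivation: The character of a tensor product is the pointwise product (chi_4 * chi_4)(C) = chi_4(C) * chi_4(C):
  {e}: (3)*(3), (ab)(cd): (-1)*(-1), (abc): (0)*(0), (acb): (0)*(0)
so (chi_4 * chi_4) takes values
  {e} -> 9, (ab)(cd) -> 1, (abc) -> 0, (acb) -> 0.
Now take the inner product of this character with each irreducible chi from the table, <chi_4*chi_4, chi> = (1/12) sum_C |C| (chi_4*chi_4)(C) conj(chi(C)):
  <chi_4*chi_4, chi_1> = (1/12)[1*(9)*conj(1) + 3*(1)*conj(1) + 4*(0)*conj(1) + 4*(0)*conj(1)]
      = (1/12)[(9) + (3) + (0) + (0)] = 12/12 = 1
  <chi_4*chi_4, chi_2> = (1/12)[1*(9)*conj(1) + 3*(1)*conj(1) + 4*(0)*conj(exp(2*I*pi/3)) + 4*(0)*conj(exp(-2*I*pi/3))]
      = (1/12)[(9) + (3) + (0) + (0)] = 12/12 = 1
  <chi_4*chi_4, chi_3> = (1/12)[1*(9)*conj(1) + 3*(1)*conj(1) + 4*(0)*conj(exp(-2*I*pi/3)) + 4*(0)*conj(exp(2*I*pi/3))]
      = (1/12)[(9) + (3) + (0) + (0)] = 12/12 = 1
  <chi_4*chi_4, chi_4> = (1/12)[1*(9)*conj(3) + 3*(1)*conj(-1) + 4*(0)*conj(0) + 4*(0)*conj(0)]
      = (1/12)[(27) + (-3) + (0) + (0)] = 24/12 = 2
(Exp terms are combined using exp(i*s)*conj(exp(i*t)) = exp(i*(s-t)), and sums of them are collapsed using the identity that for every m > 1 the m distinct m-th roots of unity sum to 0, e.g. 1 + exp(2*I*pi/3) + exp(-2*I*pi/3) = 0.)
Hence the multiplicities are chi_1: 1, chi_2: 1, chi_3: 1, chi_4: 2. Dimension check: dim(chi_4)*dim(chi_4) = 3*3 = 9 and sum (mult * dim) = 1*1 + 1*1 + 1*1 + 2*3 = 9.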